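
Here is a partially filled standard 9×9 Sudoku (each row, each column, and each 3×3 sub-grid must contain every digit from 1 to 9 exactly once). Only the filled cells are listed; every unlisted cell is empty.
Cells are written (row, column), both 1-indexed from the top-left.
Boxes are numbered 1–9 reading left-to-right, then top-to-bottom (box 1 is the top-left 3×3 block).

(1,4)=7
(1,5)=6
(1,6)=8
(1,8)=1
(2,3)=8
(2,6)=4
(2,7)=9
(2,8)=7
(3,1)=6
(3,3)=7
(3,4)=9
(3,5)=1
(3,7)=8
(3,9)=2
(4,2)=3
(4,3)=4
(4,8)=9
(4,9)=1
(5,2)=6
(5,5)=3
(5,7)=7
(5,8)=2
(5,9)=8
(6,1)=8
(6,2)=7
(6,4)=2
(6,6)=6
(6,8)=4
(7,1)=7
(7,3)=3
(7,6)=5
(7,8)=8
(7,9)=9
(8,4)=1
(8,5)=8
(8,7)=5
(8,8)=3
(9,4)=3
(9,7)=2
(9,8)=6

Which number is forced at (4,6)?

7

Row 4 already contains {1, 3, 4, 9}.
Column 6 already contains {4, 5, 6, 8}.
Its 3×3 block (box 5) already contains {2, 3, 6}.
The only value from 1–9 not eliminated is 7, so (4,6) = 7.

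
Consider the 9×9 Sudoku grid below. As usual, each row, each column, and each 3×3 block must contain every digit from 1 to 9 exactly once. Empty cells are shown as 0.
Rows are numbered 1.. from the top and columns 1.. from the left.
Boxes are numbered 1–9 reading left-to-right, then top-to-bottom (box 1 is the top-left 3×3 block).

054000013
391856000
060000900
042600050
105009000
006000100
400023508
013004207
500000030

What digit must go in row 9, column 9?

1

Cell row 9, column 9 itself could take any of {1, 4, 6, 9} by direct elimination.
Consider where 1 can go in box 9.
row 7, column 8 is out (column 8 already has a 1).
row 8, column 8 is out (row 8 already has a 1).
row 9, column 7 is out (column 7 already has a 1).
So the only cell in box 9 that can hold 1 is row 9, column 9.
Therefore row 9, column 9 = 1.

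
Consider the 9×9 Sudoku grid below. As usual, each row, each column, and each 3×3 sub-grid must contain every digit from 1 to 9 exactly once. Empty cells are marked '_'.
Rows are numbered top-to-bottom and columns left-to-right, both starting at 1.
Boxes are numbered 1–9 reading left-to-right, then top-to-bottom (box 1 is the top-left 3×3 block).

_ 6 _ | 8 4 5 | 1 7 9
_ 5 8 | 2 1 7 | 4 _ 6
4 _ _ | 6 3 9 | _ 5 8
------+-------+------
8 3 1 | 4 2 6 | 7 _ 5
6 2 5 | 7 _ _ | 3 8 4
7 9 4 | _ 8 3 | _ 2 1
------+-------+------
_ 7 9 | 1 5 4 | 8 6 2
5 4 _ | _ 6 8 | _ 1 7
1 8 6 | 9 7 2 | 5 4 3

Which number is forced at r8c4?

Row 8 already contains {1, 4, 5, 6, 7, 8}.
Column 4 already contains {1, 2, 4, 6, 7, 8, 9}.
Its 3×3 block (box 8) already contains {1, 2, 4, 5, 6, 7, 8, 9}.
The only value from 1–9 not eliminated is 3, so r8c4 = 3.

3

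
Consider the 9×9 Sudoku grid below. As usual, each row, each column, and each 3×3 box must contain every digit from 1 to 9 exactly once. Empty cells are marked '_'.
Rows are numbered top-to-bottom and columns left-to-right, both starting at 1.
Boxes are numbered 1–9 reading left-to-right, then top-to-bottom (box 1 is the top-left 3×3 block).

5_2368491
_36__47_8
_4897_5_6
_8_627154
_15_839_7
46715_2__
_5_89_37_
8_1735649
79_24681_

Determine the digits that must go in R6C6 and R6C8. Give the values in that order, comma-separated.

9,8

For R6C6:
  Row 6 already contains {1, 2, 4, 5, 6, 7}.
  Column 6 already contains {3, 4, 5, 6, 7, 8}.
  Its 3×3 block (box 5) already contains {1, 2, 3, 5, 6, 7, 8}.
  The only value from 1–9 not eliminated is 9, so R6C6 = 9.
For R6C8:
  Consider where 8 can go in column 8.
  R2C8 is out (row 2 already has a 8).
  R3C8 is out (row 3 already has a 8).
  R5C8 is out (row 5 already has a 8).
  So the only cell in column 8 that can hold 8 is R6C8.
  So R6C8 = 8.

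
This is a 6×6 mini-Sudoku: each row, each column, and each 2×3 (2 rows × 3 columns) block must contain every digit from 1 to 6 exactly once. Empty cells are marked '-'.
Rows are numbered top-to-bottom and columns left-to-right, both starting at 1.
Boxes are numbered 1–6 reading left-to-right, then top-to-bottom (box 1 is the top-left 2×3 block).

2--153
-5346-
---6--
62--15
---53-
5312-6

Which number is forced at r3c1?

Cell r3c1 itself could take any of {1, 3, 4} by direct elimination.
Consider where 3 can go in column 1.
r2c1 is out (row 2 already has a 3).
r5c1 is out (row 5 already has a 3).
So the only cell in column 1 that can hold 3 is r3c1.
Therefore r3c1 = 3.

3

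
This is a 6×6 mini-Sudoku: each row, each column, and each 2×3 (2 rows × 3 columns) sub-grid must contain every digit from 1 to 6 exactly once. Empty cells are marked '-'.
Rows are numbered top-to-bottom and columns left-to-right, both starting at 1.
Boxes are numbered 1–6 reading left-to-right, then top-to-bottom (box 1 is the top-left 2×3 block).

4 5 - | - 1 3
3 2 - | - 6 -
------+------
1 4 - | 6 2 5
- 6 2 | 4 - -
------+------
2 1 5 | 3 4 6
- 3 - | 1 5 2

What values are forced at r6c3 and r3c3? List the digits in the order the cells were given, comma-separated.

For r6c3:
  Consider where 4 can go in box 5.
  r6c1 is out (column 1 already has a 4).
  So the only cell in box 5 that can hold 4 is r6c3.
  So r6c3 = 4.
For r3c3:
  Row 3 already contains {1, 2, 4, 5, 6}.
  Column 3 already contains {2, 5}.
  Its 2×3 block (box 3) already contains {1, 2, 4, 6}.
  The only value from 1–6 not eliminated is 3, so r3c3 = 3.

4,3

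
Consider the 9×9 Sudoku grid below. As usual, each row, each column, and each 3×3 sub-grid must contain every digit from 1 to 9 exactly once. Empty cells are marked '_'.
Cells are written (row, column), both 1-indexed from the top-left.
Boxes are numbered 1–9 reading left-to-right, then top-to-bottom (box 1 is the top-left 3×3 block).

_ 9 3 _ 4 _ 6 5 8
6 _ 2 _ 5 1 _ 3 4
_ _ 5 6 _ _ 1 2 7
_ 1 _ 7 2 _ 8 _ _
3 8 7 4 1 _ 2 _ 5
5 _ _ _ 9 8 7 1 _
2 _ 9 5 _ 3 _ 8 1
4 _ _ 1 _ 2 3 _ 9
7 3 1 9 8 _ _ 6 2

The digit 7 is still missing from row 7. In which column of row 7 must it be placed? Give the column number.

Consider where 7 can go in row 7.
(7,2) is out (box 7 already has a 7).
(7,7) is out (column 7 already has a 7).
So the only cell in row 7 that can hold 7 is (7,5).
That is column 5.

5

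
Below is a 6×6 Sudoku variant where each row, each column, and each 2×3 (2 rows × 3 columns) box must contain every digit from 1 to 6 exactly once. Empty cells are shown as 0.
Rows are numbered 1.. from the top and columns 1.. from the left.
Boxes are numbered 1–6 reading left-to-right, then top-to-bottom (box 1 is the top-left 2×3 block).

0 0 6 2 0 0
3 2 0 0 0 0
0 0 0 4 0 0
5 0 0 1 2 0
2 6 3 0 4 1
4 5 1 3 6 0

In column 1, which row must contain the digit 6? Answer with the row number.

Consider where 6 can go in column 1.
row 1, column 1 is out (row 1 already has a 6).
So the only cell in column 1 that can hold 6 is row 3, column 1.
That is row 3.

3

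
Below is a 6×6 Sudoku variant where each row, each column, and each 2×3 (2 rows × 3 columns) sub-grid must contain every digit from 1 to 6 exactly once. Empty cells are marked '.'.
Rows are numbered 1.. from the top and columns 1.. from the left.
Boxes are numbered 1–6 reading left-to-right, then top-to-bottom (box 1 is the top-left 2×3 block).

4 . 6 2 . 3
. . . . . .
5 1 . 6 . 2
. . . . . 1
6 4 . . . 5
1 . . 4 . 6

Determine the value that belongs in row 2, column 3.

1

Cell row 2, column 3 itself could take any of {1, 2, 3, 5} by direct elimination.
Consider where 1 can go in column 3.
row 3, column 3 is out (row 3 already has a 1).
row 4, column 3 is out (row 4 already has a 1).
row 5, column 3 is out (box 5 already has a 1).
row 6, column 3 is out (row 6 already has a 1).
So the only cell in column 3 that can hold 1 is row 2, column 3.
Therefore row 2, column 3 = 1.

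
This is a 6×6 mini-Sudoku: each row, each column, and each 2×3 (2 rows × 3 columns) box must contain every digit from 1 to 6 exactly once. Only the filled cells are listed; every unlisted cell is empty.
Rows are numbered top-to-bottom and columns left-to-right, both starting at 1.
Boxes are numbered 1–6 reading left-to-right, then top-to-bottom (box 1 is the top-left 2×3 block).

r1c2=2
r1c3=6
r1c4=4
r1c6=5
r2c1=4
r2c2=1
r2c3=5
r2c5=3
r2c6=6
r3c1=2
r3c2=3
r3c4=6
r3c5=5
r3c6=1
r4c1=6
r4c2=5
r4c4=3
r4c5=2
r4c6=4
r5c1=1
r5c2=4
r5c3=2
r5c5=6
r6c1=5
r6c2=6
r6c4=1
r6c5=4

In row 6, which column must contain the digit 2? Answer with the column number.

Consider where 2 can go in row 6.
r6c3 is out (column 3 already has a 2).
So the only cell in row 6 that can hold 2 is r6c6.
That is column 6.

6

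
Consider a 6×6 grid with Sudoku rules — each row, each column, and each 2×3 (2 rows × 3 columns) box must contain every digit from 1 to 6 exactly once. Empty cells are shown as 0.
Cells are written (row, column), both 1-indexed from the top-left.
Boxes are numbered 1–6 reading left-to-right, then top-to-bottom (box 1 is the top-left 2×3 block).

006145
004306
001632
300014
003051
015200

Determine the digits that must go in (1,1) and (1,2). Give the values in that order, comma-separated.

For (1,1):
  Row 1 already contains {1, 4, 5, 6}.
  Column 1 already contains {3}.
  Its 2×3 block (box 1) already contains {4, 6}.
  The only value from 1–6 not eliminated is 2, so (1,1) = 2.
For (1,2):
  Consider where 3 can go in column 2.
  (2,2) is out (row 2 already has a 3).
  (3,2) is out (row 3 already has a 3).
  (4,2) is out (row 4 already has a 3).
  (5,2) is out (row 5 already has a 3).
  So the only cell in column 2 that can hold 3 is (1,2).
  So (1,2) = 3.

2,3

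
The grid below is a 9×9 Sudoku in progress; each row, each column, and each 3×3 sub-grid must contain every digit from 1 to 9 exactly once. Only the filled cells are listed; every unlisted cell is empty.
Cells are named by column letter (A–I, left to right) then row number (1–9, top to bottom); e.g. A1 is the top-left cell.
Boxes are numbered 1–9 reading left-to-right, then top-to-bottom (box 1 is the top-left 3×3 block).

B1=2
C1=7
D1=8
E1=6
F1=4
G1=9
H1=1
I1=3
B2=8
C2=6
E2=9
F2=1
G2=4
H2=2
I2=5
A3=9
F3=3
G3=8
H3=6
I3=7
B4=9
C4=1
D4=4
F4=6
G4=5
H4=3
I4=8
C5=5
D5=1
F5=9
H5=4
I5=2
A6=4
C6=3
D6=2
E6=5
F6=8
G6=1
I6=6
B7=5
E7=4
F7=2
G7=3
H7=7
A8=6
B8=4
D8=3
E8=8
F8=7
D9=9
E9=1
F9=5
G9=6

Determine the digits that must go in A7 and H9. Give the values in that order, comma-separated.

For A7:
  Consider where 1 can go in box 7.
  C7 is out (column C already has a 1).
  C8 is out (column C already has a 1).
  A9 is out (row 9 already has a 1).
  B9 is out (row 9 already has a 1).
  C9 is out (row 9 already has a 1).
  So the only cell in box 7 that can hold 1 is A7.
  So A7 = 1.
For H9:
  Row 9 already contains {1, 5, 6, 9}.
  Column H already contains {1, 2, 3, 4, 6, 7}.
  Its 3×3 block (box 9) already contains {3, 6, 7}.
  The only value from 1–9 not eliminated is 8, so H9 = 8.

1,8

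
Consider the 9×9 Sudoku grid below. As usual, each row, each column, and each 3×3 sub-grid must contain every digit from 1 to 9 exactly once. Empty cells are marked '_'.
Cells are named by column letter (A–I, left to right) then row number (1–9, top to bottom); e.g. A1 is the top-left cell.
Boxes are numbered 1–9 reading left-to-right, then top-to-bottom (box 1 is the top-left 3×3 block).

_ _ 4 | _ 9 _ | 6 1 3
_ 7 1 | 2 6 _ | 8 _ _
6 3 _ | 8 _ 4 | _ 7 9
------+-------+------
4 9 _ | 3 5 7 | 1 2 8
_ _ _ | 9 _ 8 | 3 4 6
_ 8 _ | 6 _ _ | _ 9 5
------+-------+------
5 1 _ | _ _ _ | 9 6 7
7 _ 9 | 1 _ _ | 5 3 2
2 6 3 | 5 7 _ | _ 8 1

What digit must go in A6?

3

Cell A6 itself could take any of {1, 3} by direct elimination.
Consider where 3 can go in column A.
A1 is out (row 1 already has a 3).
A2 is out (box 1 already has a 3).
A5 is out (row 5 already has a 3).
So the only cell in column A that can hold 3 is A6.
Therefore A6 = 3.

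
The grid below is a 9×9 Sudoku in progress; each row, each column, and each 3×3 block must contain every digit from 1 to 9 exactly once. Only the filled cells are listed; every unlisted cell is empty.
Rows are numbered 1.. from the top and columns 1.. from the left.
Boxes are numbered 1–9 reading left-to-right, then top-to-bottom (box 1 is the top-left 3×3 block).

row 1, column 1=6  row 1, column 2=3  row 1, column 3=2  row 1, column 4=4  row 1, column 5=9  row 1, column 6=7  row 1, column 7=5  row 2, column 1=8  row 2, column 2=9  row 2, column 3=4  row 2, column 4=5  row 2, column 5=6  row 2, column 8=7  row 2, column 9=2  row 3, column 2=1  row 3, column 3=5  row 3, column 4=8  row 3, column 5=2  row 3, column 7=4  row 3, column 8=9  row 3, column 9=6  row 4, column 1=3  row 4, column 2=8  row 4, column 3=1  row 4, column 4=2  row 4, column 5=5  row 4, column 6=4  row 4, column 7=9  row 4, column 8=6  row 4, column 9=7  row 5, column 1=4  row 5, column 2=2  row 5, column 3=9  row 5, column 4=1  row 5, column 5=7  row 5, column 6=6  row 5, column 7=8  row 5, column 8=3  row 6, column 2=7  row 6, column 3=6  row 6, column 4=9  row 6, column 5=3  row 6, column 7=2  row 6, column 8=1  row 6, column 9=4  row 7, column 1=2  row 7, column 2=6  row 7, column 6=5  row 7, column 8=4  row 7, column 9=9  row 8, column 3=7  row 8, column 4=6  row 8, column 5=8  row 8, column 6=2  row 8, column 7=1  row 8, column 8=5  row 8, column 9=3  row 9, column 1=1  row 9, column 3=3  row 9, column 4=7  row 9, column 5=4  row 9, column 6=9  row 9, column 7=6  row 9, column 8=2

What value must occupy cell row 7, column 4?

3

Row 7 already contains {2, 4, 5, 6, 9}.
Column 4 already contains {1, 2, 4, 5, 6, 7, 8, 9}.
Its 3×3 block (box 8) already contains {2, 4, 5, 6, 7, 8, 9}.
The only value from 1–9 not eliminated is 3, so row 7, column 4 = 3.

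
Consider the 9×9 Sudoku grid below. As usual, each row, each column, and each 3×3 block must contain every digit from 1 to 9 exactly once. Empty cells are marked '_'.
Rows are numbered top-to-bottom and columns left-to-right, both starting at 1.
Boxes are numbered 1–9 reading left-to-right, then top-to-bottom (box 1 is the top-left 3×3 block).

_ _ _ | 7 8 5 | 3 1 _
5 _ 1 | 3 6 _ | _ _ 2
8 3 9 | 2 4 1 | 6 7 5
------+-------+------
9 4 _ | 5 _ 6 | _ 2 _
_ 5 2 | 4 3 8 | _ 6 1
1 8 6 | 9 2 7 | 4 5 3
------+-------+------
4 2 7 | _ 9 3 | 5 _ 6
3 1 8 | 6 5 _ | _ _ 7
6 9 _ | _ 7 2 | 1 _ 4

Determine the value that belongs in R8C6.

Row 8 already contains {1, 3, 5, 6, 7, 8}.
Column 6 already contains {1, 2, 3, 5, 6, 7, 8}.
Its 3×3 block (box 8) already contains {2, 3, 5, 6, 7, 9}.
The only value from 1–9 not eliminated is 4, so R8C6 = 4.

4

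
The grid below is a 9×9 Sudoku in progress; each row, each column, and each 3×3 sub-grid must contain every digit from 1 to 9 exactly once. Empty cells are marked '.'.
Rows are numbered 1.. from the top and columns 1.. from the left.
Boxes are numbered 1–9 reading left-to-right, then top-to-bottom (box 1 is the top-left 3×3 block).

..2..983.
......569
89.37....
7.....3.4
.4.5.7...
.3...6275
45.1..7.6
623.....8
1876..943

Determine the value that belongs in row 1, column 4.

4

Row 1 already contains {2, 3, 8, 9}.
Column 4 already contains {1, 3, 5, 6}.
Its 3×3 block (box 2) already contains {3, 7, 9}.
The only value from 1–9 not eliminated is 4, so row 1, column 4 = 4.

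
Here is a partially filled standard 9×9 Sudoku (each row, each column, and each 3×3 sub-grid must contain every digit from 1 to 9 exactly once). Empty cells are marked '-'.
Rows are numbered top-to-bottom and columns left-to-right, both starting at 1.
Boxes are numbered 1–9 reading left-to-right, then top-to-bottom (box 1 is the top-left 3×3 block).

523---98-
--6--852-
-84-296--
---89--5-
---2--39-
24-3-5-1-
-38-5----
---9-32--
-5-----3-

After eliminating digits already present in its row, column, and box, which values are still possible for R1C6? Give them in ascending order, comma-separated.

Row 1 already contains {2, 3, 5, 8, 9}.
Column 6 already contains {3, 5, 8, 9}.
Its 3×3 block (box 2) already contains {2, 8, 9}.
Removing those from 1–9 leaves {1, 4, 6, 7} as the candidates for R1C6.

1,4,6,7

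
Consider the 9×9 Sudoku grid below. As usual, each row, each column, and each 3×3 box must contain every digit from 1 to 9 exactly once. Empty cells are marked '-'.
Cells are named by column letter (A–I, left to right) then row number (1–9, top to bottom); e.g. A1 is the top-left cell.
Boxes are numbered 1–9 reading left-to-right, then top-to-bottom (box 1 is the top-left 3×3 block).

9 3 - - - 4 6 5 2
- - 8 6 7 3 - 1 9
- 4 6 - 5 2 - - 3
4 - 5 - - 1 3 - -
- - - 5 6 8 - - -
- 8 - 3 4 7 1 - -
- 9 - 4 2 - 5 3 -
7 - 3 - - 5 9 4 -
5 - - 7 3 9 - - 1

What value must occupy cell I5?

4

Cell I5 itself could take any of {4, 7} by direct elimination.
Consider where 4 can go in column I.
I4 is out (row 4 already has a 4).
I6 is out (row 6 already has a 4).
I7 is out (row 7 already has a 4).
I8 is out (row 8 already has a 4).
So the only cell in column I that can hold 4 is I5.
Therefore I5 = 4.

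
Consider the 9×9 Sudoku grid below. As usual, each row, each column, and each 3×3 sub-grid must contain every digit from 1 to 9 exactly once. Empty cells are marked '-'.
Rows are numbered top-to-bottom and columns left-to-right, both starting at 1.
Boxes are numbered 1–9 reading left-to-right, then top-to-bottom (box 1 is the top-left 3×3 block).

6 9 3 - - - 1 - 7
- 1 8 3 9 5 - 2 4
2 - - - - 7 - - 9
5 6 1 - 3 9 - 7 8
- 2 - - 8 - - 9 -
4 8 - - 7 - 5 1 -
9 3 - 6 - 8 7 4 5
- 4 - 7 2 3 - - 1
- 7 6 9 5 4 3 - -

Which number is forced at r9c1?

Cell r9c1 itself could take any of {1, 8} by direct elimination.
Consider where 1 can go in box 7.
r7c3 is out (column 3 already has a 1).
r8c1 is out (row 8 already has a 1).
r8c3 is out (row 8 already has a 1).
So the only cell in box 7 that can hold 1 is r9c1.
Therefore r9c1 = 1.

1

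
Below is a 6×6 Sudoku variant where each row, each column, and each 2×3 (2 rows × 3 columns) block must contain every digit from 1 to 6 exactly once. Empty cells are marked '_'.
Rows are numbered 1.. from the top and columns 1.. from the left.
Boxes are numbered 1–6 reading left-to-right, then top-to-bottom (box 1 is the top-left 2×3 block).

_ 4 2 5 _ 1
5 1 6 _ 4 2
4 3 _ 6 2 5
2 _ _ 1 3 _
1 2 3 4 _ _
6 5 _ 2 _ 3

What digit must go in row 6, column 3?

4

Row 6 already contains {2, 3, 5, 6}.
Column 3 already contains {2, 3, 6}.
Its 2×3 block (box 5) already contains {1, 2, 3, 5, 6}.
The only value from 1–6 not eliminated is 4, so row 6, column 3 = 4.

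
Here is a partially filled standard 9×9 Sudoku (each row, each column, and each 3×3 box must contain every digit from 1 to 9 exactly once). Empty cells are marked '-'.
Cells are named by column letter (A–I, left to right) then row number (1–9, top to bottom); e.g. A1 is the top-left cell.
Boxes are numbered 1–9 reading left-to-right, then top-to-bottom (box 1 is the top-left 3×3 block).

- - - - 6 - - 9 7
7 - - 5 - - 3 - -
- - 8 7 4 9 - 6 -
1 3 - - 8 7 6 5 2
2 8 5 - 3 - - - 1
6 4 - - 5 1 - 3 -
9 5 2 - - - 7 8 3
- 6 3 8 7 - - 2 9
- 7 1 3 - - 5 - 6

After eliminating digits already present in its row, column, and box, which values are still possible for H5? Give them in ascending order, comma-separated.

Row 5 already contains {1, 2, 3, 5, 8}.
Column H already contains {2, 3, 5, 6, 8, 9}.
Its 3×3 block (box 6) already contains {1, 2, 3, 5, 6}.
Removing those from 1–9 leaves {4, 7} as the candidates for H5.

4,7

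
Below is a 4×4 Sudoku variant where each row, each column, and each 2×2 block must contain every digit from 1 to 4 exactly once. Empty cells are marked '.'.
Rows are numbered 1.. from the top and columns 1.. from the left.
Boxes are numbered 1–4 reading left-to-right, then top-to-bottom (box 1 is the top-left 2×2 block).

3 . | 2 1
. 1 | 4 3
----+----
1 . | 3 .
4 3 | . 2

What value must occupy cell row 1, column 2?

4

Row 1 already contains {1, 2, 3}.
Column 2 already contains {1, 3}.
Its 2×2 block (box 1) already contains {1, 3}.
The only value from 1–4 not eliminated is 4, so row 1, column 2 = 4.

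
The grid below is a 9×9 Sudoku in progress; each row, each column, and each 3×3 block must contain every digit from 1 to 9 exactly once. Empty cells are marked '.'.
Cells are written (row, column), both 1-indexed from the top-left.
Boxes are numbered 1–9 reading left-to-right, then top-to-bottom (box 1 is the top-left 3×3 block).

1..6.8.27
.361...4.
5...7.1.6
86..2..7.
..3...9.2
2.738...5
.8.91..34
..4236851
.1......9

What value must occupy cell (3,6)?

Cell (3,6) itself could take any of {2, 3, 4, 9} by direct elimination.
Consider where 3 can go in column 6.
(2,6) is out (row 2 already has a 3). (4,6) is out (box 5 already has a 3). (5,6) is out (row 5 already has a 3). (6,6) is out (row 6 already has a 3). The remaining empty cells in column 6 are similarly blocked.
So the only cell in column 6 that can hold 3 is (3,6).
Therefore (3,6) = 3.

3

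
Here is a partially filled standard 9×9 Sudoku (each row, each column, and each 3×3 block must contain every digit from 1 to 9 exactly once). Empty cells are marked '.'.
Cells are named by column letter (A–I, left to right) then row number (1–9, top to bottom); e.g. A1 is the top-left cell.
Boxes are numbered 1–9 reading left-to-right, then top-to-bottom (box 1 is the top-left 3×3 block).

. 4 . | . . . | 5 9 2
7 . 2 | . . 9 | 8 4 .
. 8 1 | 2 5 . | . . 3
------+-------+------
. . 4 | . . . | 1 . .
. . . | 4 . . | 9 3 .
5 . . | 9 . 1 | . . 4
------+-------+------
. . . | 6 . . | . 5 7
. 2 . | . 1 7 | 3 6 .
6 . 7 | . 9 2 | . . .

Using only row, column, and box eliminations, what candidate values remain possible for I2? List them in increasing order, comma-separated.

1,6

Row 2 already contains {2, 4, 7, 8, 9}.
Column I already contains {2, 3, 4, 7}.
Its 3×3 block (box 3) already contains {2, 3, 4, 5, 8, 9}.
Removing those from 1–9 leaves {1, 6} as the candidates for I2.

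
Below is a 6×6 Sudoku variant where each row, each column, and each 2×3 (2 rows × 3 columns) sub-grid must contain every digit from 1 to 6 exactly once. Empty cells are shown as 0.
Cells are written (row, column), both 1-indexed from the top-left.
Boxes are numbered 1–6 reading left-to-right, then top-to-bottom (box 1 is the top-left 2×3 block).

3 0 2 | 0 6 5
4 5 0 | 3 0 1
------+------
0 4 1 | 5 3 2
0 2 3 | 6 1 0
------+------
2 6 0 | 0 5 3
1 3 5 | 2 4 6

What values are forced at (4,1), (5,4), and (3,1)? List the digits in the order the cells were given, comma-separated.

For (4,1):
  Row 4 already contains {1, 2, 3, 6}.
  Column 1 already contains {1, 2, 3, 4}.
  Its 2×3 block (box 3) already contains {1, 2, 3, 4}.
  The only value from 1–6 not eliminated is 5, so (4,1) = 5.
For (5,4):
  Row 5 already contains {2, 3, 5, 6}.
  Column 4 already contains {2, 3, 5, 6}.
  Its 2×3 block (box 6) already contains {2, 3, 4, 5, 6}.
  The only value from 1–6 not eliminated is 1, so (5,4) = 1.
For (3,1):
  Row 3 already contains {1, 2, 3, 4, 5}.
  Column 1 already contains {1, 2, 3, 4}.
  Its 2×3 block (box 3) already contains {1, 2, 3, 4}.
  The only value from 1–6 not eliminated is 6, so (3,1) = 6.

5,1,6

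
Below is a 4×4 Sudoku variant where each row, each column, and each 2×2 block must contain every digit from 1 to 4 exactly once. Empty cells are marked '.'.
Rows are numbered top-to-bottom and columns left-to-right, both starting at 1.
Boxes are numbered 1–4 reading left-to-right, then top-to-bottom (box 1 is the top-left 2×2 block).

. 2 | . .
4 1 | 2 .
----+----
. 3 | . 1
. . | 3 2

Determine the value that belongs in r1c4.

4

Cell r1c4 itself could take any of {3, 4} by direct elimination.
Consider where 4 can go in column 4.
r2c4 is out (row 2 already has a 4).
So the only cell in column 4 that can hold 4 is r1c4.
Therefore r1c4 = 4.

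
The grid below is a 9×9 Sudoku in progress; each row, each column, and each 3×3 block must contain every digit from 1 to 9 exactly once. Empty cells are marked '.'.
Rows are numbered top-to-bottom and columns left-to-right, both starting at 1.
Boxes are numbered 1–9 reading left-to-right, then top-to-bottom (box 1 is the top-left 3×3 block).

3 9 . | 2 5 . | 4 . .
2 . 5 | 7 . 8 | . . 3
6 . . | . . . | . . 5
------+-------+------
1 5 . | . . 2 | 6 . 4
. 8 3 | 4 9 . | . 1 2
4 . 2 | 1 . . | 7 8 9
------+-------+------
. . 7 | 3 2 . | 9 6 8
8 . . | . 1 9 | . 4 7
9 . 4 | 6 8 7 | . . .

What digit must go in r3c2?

7

Cell r3c2 itself could take any of {1, 4, 7} by direct elimination.
Consider where 7 can go in box 1.
r1c3 is out (column 3 already has a 7).
r2c2 is out (row 2 already has a 7).
r3c3 is out (column 3 already has a 7).
So the only cell in box 1 that can hold 7 is r3c2.
Therefore r3c2 = 7.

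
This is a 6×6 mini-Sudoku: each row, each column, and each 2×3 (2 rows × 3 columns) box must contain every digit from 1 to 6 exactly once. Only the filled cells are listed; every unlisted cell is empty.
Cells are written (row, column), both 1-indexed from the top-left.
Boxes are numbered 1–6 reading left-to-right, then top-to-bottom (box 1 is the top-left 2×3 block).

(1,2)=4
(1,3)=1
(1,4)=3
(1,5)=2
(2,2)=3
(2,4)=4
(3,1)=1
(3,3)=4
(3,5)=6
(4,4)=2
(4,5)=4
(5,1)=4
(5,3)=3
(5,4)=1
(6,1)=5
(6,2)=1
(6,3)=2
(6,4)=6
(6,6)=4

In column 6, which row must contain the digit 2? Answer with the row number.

5

Consider where 2 can go in column 6.
(1,6) is out (row 1 already has a 2).
(2,6) is out (box 2 already has a 2).
(3,6) is out (box 4 already has a 2).
(4,6) is out (row 4 already has a 2).
So the only cell in column 6 that can hold 2 is (5,6).
That is row 5.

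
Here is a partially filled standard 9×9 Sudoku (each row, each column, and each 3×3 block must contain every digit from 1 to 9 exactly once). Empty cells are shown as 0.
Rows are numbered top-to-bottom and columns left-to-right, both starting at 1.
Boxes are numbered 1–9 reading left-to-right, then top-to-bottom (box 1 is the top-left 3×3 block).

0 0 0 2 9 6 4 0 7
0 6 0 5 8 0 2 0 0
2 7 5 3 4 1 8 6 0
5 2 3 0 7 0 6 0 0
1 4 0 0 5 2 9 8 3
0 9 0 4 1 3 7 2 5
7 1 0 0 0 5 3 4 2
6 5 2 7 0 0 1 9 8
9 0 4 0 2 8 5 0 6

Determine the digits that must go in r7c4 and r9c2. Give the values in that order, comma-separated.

9,3

For r7c4:
  Consider where 9 can go in box 8.
  r7c5 is out (column 5 already has a 9).
  r8c5 is out (row 8 already has a 9).
  r8c6 is out (row 8 already has a 9).
  r9c4 is out (row 9 already has a 9).
  So the only cell in box 8 that can hold 9 is r7c4.
  So r7c4 = 9.
For r9c2:
  Row 9 already contains {2, 4, 5, 6, 8, 9}.
  Column 2 already contains {1, 2, 4, 5, 6, 7, 9}.
  Its 3×3 block (box 7) already contains {1, 2, 4, 5, 6, 7, 9}.
  The only value from 1–9 not eliminated is 3, so r9c2 = 3.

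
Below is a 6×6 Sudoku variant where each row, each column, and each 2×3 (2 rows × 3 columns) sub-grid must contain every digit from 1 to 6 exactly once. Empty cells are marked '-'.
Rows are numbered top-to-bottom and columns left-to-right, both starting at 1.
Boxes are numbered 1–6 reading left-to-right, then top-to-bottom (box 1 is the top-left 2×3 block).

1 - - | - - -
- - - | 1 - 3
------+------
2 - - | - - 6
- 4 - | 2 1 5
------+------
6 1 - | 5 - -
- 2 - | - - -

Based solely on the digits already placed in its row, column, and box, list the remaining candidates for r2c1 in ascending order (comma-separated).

Row 2 already contains {1, 3}.
Column 1 already contains {1, 2, 6}.
Its 2×3 block (box 1) already contains {1}.
Removing those from 1–6 leaves {4, 5} as the candidates for r2c1.

4,5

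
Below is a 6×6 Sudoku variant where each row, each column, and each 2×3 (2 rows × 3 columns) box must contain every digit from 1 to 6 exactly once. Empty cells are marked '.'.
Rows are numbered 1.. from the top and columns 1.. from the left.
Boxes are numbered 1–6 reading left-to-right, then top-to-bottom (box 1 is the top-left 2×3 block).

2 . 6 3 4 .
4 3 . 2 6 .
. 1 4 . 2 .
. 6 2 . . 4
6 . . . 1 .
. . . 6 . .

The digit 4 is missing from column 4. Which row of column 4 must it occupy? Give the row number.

Consider where 4 can go in column 4.
row 3, column 4 is out (row 3 already has a 4).
row 4, column 4 is out (row 4 already has a 4).
So the only cell in column 4 that can hold 4 is row 5, column 4.
That is row 5.

5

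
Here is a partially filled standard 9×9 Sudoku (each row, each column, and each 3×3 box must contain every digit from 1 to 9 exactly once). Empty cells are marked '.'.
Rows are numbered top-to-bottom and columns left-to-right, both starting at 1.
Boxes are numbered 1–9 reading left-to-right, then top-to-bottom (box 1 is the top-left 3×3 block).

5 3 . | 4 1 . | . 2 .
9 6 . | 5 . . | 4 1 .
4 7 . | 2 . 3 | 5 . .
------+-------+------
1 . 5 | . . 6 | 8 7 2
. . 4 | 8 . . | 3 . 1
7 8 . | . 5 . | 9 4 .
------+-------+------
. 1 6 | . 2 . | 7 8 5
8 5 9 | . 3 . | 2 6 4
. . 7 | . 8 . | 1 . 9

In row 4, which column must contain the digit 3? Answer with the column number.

4

Consider where 3 can go in row 4.
r4c2 is out (column 2 already has a 3).
r4c5 is out (column 5 already has a 3).
So the only cell in row 4 that can hold 3 is r4c4.
That is column 4.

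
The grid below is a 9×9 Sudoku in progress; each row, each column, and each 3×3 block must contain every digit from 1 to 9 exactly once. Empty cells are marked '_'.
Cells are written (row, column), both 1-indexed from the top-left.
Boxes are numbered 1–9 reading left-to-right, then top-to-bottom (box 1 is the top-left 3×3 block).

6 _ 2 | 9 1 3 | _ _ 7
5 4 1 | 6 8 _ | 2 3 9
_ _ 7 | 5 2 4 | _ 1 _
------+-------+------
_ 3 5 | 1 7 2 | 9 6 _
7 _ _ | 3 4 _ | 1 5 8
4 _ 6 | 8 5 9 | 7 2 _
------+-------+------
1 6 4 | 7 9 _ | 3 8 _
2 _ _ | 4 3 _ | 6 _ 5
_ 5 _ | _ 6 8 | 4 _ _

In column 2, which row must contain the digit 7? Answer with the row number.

8

Consider where 7 can go in column 2.
(1,2) is out (row 1 already has a 7).
(3,2) is out (row 3 already has a 7).
(5,2) is out (row 5 already has a 7).
(6,2) is out (row 6 already has a 7).
So the only cell in column 2 that can hold 7 is (8,2).
That is row 8.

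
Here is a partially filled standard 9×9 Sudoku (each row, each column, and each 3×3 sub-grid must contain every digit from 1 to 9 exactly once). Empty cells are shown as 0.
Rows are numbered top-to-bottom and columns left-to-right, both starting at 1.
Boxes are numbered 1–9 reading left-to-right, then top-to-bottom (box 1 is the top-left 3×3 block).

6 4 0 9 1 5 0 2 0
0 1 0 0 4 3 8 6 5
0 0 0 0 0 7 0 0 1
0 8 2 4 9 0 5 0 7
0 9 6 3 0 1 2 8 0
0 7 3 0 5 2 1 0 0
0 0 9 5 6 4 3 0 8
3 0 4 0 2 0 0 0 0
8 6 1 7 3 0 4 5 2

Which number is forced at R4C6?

6

Row 4 already contains {2, 4, 5, 7, 8, 9}.
Column 6 already contains {1, 2, 3, 4, 5, 7}.
Its 3×3 block (box 5) already contains {1, 2, 3, 4, 5, 9}.
The only value from 1–9 not eliminated is 6, so R4C6 = 6.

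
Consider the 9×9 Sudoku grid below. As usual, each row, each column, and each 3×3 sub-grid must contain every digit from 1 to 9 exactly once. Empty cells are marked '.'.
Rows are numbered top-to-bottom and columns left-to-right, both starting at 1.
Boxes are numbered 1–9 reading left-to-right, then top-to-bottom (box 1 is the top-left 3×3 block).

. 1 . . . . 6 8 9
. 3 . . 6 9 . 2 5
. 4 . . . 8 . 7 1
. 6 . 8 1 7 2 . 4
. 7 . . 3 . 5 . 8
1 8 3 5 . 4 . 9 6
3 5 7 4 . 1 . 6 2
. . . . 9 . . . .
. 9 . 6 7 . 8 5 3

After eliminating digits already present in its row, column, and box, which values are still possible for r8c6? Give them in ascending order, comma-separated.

2,3,5

Row 8 already contains {9}.
Column 6 already contains {1, 4, 7, 8, 9}.
Its 3×3 block (box 8) already contains {1, 4, 6, 7, 9}.
Removing those from 1–9 leaves {2, 3, 5} as the candidates for r8c6.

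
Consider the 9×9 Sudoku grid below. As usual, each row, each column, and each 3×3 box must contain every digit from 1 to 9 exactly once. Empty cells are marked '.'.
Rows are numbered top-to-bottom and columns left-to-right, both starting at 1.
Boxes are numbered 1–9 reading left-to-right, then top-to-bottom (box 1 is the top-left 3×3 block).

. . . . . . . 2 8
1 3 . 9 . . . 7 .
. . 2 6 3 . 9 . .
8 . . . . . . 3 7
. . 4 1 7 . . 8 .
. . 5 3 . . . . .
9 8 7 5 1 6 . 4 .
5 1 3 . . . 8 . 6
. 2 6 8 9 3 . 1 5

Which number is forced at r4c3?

1

Cell r4c3 itself could take any of {1, 9} by direct elimination.
Consider where 1 can go in box 4.
r4c2 is out (column 2 already has a 1).
r5c1 is out (row 5 already has a 1).
r5c2 is out (row 5 already has a 1).
r6c1 is out (column 1 already has a 1).
r6c2 is out (column 2 already has a 1).
So the only cell in box 4 that can hold 1 is r4c3.
Therefore r4c3 = 1.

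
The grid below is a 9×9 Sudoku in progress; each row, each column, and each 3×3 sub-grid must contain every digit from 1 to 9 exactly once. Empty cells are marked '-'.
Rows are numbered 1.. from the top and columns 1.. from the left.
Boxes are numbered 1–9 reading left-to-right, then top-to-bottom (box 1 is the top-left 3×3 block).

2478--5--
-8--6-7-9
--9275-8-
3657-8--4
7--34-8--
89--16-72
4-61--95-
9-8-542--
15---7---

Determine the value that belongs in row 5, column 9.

5

Cell row 5, column 9 itself could take any of {1, 5, 6} by direct elimination.
Consider where 5 can go in row 5.
row 5, column 2 is out (column 2 already has a 5).
row 5, column 3 is out (column 3 already has a 5).
row 5, column 6 is out (column 6 already has a 5).
row 5, column 8 is out (column 8 already has a 5).
So the only cell in row 5 that can hold 5 is row 5, column 9.
Therefore row 5, column 9 = 5.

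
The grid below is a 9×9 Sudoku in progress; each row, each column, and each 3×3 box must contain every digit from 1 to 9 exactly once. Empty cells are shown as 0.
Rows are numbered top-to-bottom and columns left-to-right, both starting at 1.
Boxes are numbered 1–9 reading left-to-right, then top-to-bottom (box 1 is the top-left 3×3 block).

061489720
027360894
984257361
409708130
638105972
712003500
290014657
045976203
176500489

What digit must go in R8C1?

8

Row 8 already contains {2, 3, 4, 5, 6, 7, 9}.
Column 1 already contains {1, 2, 4, 6, 7, 9}.
Its 3×3 block (box 7) already contains {1, 2, 4, 5, 6, 7, 9}.
The only value from 1–9 not eliminated is 8, so R8C1 = 8.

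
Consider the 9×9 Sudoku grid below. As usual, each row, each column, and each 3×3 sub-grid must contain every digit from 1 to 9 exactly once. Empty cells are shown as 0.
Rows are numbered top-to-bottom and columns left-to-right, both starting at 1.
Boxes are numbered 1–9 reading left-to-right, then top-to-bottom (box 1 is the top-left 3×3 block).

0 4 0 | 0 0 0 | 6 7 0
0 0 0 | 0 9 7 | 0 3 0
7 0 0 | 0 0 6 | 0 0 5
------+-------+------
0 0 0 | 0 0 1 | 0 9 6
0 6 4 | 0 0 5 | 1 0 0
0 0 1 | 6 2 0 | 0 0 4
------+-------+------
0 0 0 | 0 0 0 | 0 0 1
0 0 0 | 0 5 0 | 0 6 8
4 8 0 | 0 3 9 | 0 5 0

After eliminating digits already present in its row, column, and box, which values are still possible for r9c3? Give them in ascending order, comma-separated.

2,6,7

Row 9 already contains {3, 4, 5, 8, 9}.
Column 3 already contains {1, 4}.
Its 3×3 block (box 7) already contains {4, 8}.
Removing those from 1–9 leaves {2, 6, 7} as the candidates for r9c3.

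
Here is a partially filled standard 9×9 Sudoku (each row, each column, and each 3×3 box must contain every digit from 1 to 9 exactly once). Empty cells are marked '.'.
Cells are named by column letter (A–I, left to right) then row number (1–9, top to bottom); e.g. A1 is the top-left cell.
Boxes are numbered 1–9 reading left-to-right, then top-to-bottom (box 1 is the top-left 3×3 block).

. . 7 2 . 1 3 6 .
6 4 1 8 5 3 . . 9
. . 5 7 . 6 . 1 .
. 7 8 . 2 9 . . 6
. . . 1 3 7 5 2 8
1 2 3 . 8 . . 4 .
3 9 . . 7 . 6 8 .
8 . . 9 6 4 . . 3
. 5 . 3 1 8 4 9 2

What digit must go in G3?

Cell G3 itself could take any of {2, 8} by direct elimination.
Consider where 8 can go in box 3.
I1 is out (column I already has a 8).
G2 is out (row 2 already has a 8).
H2 is out (row 2 already has a 8).
I3 is out (column I already has a 8).
So the only cell in box 3 that can hold 8 is G3.
Therefore G3 = 8.

8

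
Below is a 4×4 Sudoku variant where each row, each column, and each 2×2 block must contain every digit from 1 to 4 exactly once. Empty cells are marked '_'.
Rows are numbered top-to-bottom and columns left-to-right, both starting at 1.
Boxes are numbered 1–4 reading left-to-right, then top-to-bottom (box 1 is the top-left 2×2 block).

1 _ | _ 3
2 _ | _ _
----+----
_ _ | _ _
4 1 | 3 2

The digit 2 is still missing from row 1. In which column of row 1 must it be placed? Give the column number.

3

Consider where 2 can go in row 1.
r1c2 is out (box 1 already has a 2).
So the only cell in row 1 that can hold 2 is r1c3.
That is column 3.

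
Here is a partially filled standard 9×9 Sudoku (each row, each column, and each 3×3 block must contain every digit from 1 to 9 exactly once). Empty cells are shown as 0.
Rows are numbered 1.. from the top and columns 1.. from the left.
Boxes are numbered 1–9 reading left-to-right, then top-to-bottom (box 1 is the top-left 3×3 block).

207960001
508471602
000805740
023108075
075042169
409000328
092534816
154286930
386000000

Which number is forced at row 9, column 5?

Cell row 9, column 5 itself could take any of {1, 9} by direct elimination.
Consider where 1 can go in box 8.
row 9, column 4 is out (column 4 already has a 1).
row 9, column 6 is out (column 6 already has a 1).
So the only cell in box 8 that can hold 1 is row 9, column 5.
Therefore row 9, column 5 = 1.

1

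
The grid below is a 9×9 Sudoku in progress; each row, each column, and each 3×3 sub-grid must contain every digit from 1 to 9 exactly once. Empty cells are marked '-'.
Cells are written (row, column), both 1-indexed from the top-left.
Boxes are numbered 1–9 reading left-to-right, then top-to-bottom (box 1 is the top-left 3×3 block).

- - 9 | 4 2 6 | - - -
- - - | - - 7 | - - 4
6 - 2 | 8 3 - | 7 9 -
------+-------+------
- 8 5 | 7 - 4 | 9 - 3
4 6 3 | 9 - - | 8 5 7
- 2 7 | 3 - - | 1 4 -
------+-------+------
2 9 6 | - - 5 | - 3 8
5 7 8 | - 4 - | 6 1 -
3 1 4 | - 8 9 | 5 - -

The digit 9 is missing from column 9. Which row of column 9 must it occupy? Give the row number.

8

Consider where 9 can go in column 9.
(1,9) is out (row 1 already has a 9).
(3,9) is out (row 3 already has a 9).
(6,9) is out (box 6 already has a 9).
(9,9) is out (row 9 already has a 9).
So the only cell in column 9 that can hold 9 is (8,9).
That is row 8.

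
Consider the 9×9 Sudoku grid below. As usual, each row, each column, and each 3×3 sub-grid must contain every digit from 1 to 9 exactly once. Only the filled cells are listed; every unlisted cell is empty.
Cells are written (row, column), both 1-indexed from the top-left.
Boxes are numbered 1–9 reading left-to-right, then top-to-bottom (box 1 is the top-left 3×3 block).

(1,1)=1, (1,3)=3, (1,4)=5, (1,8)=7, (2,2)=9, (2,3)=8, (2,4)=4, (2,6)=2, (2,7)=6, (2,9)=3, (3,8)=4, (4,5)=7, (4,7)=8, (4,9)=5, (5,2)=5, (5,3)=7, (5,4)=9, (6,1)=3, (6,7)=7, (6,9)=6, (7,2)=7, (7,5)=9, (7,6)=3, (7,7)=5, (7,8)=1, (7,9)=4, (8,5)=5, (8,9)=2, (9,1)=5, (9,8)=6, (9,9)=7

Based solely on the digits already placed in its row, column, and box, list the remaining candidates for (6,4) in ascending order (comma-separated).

1,2,8

Row 6 already contains {3, 6, 7}.
Column 4 already contains {4, 5, 9}.
Its 3×3 block (box 5) already contains {7, 9}.
Removing those from 1–9 leaves {1, 2, 8} as the candidates for (6,4).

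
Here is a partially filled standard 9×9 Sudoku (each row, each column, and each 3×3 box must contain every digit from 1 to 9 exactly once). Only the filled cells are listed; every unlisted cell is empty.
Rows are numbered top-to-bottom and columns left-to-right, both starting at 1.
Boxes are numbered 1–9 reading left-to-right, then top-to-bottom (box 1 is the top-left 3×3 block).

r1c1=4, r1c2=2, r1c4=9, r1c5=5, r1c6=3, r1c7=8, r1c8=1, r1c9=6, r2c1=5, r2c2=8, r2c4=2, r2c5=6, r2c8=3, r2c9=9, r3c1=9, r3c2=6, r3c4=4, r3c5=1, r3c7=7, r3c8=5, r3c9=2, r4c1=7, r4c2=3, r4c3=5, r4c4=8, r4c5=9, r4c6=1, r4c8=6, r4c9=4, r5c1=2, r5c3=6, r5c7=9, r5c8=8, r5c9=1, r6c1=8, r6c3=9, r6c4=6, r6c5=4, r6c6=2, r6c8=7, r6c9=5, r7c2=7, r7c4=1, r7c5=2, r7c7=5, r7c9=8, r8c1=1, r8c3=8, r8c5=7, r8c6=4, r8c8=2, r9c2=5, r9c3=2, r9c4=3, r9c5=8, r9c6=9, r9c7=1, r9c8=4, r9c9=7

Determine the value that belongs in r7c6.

6

Row 7 already contains {1, 2, 5, 7, 8}.
Column 6 already contains {1, 2, 3, 4, 9}.
Its 3×3 block (box 8) already contains {1, 2, 3, 4, 7, 8, 9}.
The only value from 1–9 not eliminated is 6, so r7c6 = 6.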